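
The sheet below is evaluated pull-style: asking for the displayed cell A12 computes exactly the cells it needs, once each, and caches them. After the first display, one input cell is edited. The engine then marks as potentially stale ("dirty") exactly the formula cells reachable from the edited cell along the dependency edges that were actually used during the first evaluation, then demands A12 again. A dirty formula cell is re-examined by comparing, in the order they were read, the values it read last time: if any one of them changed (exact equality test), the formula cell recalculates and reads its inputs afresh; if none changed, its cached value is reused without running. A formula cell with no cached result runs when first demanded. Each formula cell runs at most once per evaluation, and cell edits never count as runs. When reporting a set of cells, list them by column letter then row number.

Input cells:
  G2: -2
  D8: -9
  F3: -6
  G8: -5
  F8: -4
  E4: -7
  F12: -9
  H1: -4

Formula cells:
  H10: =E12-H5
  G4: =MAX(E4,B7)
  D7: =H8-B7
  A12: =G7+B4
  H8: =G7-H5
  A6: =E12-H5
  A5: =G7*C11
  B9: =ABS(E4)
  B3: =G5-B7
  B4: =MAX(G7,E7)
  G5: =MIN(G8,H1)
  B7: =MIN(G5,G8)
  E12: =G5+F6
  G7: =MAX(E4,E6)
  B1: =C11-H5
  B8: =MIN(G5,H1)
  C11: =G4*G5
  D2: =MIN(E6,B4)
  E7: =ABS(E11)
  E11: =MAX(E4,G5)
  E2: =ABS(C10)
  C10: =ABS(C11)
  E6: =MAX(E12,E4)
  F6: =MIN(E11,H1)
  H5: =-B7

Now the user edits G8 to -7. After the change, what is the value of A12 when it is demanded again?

Demanding A12 again yields 0.
Note where the cutoff bites: G7 is checked, finds nothing changed, and keeps its cache.

First demand of the output computes:
  G5 = MIN(-5, -4) = -5
  E11 = MAX(-7, -5) = -5
  E7 = ABS(-5) = 5
  F6 = MIN(-5, -4) = -5
  E12 = -5 + -5 = -10
  E6 = MAX(-10, -7) = -7
  G7 = MAX(-7, -7) = -7
  B4 = MAX(-7, 5) = 5
  A12 = -7 + 5 = -2

After the edit, cleaning proceeds:
  G5: a read changed (G8 -5->-7) — executes, giving -7.
  E11: a read changed (G5 -5->-7) — executes, giving -7.
  E7: a read changed (E11 -5->-7) — executes, giving 7.
  F6: a read changed (E11 -5->-7) — executes, giving -7.
  E12: a read changed (G5 -5->-7; F6 -5->-7) — executes, giving -14.
  E6: a read changed (E12 -10->-14) — executes, giving -7 — identical to its old value.
  G7: dirty, but its reads are unchanged (E4 unchanged, E6 unchanged); cached -7 stands.
  B4: a read changed (E7 5->7) — executes, giving 7.
  A12: a read changed (B4 5->7) — executes, giving 0.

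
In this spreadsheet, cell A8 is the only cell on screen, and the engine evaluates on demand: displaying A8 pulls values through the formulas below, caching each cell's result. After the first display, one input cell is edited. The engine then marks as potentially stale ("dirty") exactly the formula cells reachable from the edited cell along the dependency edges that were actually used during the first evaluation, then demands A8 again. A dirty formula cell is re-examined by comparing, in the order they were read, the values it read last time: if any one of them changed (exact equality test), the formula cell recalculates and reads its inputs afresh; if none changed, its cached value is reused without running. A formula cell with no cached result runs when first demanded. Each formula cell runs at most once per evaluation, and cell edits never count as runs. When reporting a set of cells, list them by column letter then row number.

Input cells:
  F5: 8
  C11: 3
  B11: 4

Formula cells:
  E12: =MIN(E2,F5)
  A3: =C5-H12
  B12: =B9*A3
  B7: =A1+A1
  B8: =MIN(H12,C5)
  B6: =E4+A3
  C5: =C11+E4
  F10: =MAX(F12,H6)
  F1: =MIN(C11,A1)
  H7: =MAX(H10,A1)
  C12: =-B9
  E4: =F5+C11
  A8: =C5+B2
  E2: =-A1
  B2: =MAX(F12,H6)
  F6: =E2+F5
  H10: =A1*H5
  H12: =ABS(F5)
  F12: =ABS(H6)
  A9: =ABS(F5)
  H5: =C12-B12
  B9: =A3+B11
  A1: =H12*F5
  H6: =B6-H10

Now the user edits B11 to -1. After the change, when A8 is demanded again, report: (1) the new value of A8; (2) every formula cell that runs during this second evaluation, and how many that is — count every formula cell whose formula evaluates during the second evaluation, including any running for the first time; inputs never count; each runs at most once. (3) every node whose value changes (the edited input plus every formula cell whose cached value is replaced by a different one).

A8 now evaluates to 2271.
Run set: A8, B2, B9, B12, C12, F12, H5, H6, H10 (9 run).
Changed values: A8, B2, B9, B11, B12, C12, F12, H5, H6, H10.

Initial pass — values computed on the first demand:
  E4 = 8 + 3 = 11
  C5 = 3 + 11 = 14
  H12 = ABS(8) = 8
  A1 = 8 * 8 = 64
  A3 = 14 - 8 = 6
  B6 = 11 + 6 = 17
  B9 = 6 + 4 = 10
  B12 = 10 * 6 = 60
  C12 = -(10) = -10
  H5 = -10 - 60 = -70
  H10 = 64 * -70 = -4480
  H6 = 17 - -4480 = 4497
  F12 = ABS(4497) = 4497
  B2 = MAX(4497, 4497) = 4497
  A8 = 14 + 4497 = 4511

Second demand — change propagation:
  B9: re-runs because B11 4->-1; new result 5.
  B12: re-runs because B9 10->5; new result 30.
  C12: re-runs because B9 10->5; new result -5.
  H5: re-runs because C12 -10->-5; B12 60->30; new result -35.
  H10: re-runs because H5 -70->-35; new result -2240.
  H6: re-runs because H10 -4480->-2240; new result 2257.
  F12: re-runs because H6 4497->2257; new result 2257.
  B2: re-runs because F12 4497->2257; H6 4497->2257; new result 2257.
  A8: re-runs because B2 4497->2257; new result 2271.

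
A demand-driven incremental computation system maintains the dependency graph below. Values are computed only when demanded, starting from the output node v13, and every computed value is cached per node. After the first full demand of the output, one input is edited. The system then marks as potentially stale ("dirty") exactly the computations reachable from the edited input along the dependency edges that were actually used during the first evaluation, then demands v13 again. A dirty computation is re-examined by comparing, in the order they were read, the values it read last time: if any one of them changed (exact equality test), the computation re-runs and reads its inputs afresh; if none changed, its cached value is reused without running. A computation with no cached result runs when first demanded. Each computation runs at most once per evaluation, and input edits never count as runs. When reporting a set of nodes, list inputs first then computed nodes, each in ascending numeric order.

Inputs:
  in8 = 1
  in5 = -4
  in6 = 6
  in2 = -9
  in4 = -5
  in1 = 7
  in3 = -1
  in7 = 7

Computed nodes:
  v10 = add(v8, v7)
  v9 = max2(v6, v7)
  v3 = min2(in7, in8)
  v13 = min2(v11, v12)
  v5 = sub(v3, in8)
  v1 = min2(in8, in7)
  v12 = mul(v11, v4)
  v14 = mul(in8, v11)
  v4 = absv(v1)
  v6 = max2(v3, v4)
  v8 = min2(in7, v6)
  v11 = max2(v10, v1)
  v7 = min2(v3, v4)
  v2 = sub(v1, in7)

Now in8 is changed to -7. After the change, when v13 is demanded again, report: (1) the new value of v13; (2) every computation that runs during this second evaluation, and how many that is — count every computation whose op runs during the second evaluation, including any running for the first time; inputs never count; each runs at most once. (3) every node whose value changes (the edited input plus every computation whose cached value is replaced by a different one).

New value of v13: 0.
Computations that run: v1, v3, v4, v6, v7, v8, v10, v11, v12, v13 — 10 in total.
Values that change: in8, v1, v3, v4, v6, v7, v8, v10, v11, v12, v13.

First evaluation (everything demanded from the output):
  v1 = min2(1, 7) = 1
  v3 = min2(7, 1) = 1
  v4 = absv(1) = 1
  v6 = max2(1, 1) = 1
  v7 = min2(1, 1) = 1
  v8 = min2(7, 1) = 1
  v10 = add(1, 1) = 2
  v11 = max2(2, 1) = 2
  v12 = mul(2, 1) = 2
  v13 = min2(2, 2) = 2

Propagation after the edit:
  v1: runs — in8 1->-7; result -7.
  v3: runs — in8 1->-7; result -7.
  v4: runs — v1 1->-7; result 7.
  v6: runs — v3 1->-7; v4 1->7; result 7.
  v7: runs — v3 1->-7; v4 1->7; result -7.
  v8: runs — v6 1->7; result 7.
  v10: runs — v8 1->7; v7 1->-7; result 0.
  v11: runs — v10 2->0; v1 1->-7; result 0.
  v12: runs — v11 2->0; v4 1->7; result 0.
  v13: runs — v11 2->0; v12 2->0; result 0.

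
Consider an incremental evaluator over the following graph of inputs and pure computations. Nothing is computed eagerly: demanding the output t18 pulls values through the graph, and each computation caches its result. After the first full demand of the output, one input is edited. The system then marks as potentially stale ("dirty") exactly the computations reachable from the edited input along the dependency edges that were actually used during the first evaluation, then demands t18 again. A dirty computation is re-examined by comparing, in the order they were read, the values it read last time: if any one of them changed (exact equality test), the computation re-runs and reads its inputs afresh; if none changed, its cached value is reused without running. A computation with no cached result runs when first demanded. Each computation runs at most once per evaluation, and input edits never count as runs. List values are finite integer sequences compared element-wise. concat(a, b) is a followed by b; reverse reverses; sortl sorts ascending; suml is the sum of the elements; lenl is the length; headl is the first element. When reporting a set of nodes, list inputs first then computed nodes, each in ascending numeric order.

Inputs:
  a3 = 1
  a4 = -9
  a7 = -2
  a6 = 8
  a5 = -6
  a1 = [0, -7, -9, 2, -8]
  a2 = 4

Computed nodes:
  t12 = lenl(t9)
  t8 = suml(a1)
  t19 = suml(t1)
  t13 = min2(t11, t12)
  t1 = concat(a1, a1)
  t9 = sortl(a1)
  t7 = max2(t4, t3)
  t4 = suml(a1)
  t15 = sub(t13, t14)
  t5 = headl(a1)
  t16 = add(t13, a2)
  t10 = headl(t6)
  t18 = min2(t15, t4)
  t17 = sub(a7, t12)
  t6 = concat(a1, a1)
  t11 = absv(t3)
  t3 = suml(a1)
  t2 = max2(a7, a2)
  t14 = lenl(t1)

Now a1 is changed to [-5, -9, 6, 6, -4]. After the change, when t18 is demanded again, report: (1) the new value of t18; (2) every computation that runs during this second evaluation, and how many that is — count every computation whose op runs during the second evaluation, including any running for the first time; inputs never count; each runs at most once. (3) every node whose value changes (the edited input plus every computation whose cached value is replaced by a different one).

Initial pass — values computed on the first demand:
  t1 = concat([0, -7, -9, 2, -8], [0, -7, -9, 2, -8]) = [0, -7, -9, 2, -8, 0, -7, -9, 2, -8]
  t3 = suml([0, -7, -9, 2, -8]) = -22
  t4 = suml([0, -7, -9, 2, -8]) = -22
  t9 = sortl([0, -7, -9, 2, -8]) = [-9, -8, -7, 0, 2]
  t11 = absv(-22) = 22
  t12 = lenl([-9, -8, -7, 0, 2]) = 5
  t13 = min2(22, 5) = 5
  t14 = lenl([0, -7, -9, 2, -8, 0, -7, -9, 2, -8]) = 10
  t15 = sub(5, 10) = -5
  t18 = min2(-5, -22) = -22

Second demand — change propagation:
  t1: re-runs because a1 [0, -7, -9, 2, -8]->[-5, -9, 6, 6, -4]; a1 [0, -7, -9, 2, -8]->[-5, -9, 6, 6, -4]; new result [-5, -9, 6, 6, -4, -5, -9, 6, 6, -4].
  t3: re-runs because a1 [0, -7, -9, 2, -8]->[-5, -9, 6, 6, -4]; new result -6.
  t4: re-runs because a1 [0, -7, -9, 2, -8]->[-5, -9, 6, 6, -4]; new result -6.
  t9: re-runs because a1 [0, -7, -9, 2, -8]->[-5, -9, 6, 6, -4]; new result [-9, -5, -4, 6, 6].
  t11: re-runs because t3 -22->-6; new result 6.
  t12: re-runs because t9 [-9, -8, -7, 0, 2]->[-9, -5, -4, 6, 6]; new result 5 (unchanged).
  t13: re-runs because t11 22->6; new result 5 (unchanged).
  t14: re-runs because t1 [0, -7, -9, 2, -8, 0, -7, -9, 2, -8]->[-5, -9, 6, 6, -4, -5, -9, 6, 6, -4]; new result 10 (unchanged).
  t15: re-examined; everything it read last time is the same (t13 unchanged, t14 unchanged) — cache -5 kept, no run.
  t18: re-runs because t4 -22->-6; new result -6.

The important point: at t15 every value read last time is unchanged, so the dirty flag clears without a run.

t18 now evaluates to -6.
Run set: t1, t3, t4, t9, t11, t12, t13, t14, t18 (9 run).
Changed values: a1, t1, t3, t4, t9, t11, t18.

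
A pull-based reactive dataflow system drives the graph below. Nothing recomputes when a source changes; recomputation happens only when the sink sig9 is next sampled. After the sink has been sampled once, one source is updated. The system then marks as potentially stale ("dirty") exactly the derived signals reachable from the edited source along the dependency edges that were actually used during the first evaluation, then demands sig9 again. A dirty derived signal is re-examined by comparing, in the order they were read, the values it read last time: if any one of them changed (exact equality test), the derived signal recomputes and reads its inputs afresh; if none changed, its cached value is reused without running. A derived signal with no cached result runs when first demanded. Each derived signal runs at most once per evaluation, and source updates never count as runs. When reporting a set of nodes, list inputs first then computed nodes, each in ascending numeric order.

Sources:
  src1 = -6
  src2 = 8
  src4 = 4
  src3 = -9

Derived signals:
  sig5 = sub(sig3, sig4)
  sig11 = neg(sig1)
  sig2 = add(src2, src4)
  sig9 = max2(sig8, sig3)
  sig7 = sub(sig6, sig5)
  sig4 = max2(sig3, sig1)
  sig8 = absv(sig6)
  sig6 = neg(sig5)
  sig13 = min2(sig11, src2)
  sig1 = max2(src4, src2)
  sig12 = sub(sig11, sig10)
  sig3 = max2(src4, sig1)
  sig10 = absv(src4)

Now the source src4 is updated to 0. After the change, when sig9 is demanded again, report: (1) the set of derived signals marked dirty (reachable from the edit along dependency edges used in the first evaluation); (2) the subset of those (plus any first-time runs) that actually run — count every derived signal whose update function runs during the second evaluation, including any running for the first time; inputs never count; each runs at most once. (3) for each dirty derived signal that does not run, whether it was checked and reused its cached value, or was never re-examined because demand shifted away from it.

Marked dirty: sig1, sig3, sig4, sig5, sig6, sig8, sig9.
Derived signals that run: sig1, sig3 — 2 in total.
Checked but reused from cache: sig4, sig5, sig6, sig8, sig9.
Key observation: the cutoff stops propagation at sig4 — its inputs' values are unchanged, so it reuses its cache.

First evaluation (everything demanded from the output):
  sig1 = max2(4, 8) = 8
  sig3 = max2(4, 8) = 8
  sig4 = max2(8, 8) = 8
  sig5 = sub(8, 8) = 0
  sig6 = neg(0) = 0
  sig8 = absv(0) = 0
  sig9 = max2(0, 8) = 8

Propagation after the edit:
  sig1: runs — src4 4->0; result 8 (same value as before).
  sig3: runs — src4 4->0; result 8 (same value as before).
  sig4: checked — values it read are unchanged (sig3 unchanged, sig1 unchanged); reused cached 8 without running.
  sig5: checked — values it read are unchanged (sig3 unchanged, sig4 unchanged); reused cached 0 without running.
  sig6: checked — values it read are unchanged (sig5 unchanged); reused cached 0 without running.
  sig8: checked — values it read are unchanged (sig6 unchanged); reused cached 0 without running.
  sig9: checked — values it read are unchanged (sig8 unchanged, sig3 unchanged); reused cached 8 without running.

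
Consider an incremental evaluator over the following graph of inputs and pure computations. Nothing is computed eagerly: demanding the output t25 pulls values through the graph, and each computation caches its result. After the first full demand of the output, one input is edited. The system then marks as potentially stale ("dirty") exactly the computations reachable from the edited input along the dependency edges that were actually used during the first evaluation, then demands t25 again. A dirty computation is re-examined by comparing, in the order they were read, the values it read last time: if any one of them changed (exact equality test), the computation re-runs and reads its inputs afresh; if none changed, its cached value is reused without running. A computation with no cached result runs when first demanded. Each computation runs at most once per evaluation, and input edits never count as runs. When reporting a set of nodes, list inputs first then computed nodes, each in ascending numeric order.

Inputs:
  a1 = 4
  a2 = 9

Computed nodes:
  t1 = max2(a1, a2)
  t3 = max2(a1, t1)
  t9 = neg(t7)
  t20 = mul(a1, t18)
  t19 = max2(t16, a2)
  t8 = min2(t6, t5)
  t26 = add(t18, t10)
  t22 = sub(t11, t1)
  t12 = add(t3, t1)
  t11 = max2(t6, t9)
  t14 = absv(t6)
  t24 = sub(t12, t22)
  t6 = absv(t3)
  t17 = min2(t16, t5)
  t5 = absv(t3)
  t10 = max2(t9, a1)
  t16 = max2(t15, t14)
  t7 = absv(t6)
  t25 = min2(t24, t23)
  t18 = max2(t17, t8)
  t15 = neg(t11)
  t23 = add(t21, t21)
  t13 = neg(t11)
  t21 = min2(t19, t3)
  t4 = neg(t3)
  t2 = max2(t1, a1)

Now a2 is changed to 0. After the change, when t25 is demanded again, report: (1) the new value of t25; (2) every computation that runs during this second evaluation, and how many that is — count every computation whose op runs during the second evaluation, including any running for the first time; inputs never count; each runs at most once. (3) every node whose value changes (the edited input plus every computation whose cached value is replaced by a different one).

t25 now evaluates to 8.
Run set: t1, t3, t6, t7, t9, t11, t12, t14, t15, t16, t19, t21, t22, t23, t24, t25 (16 run).
Changed values: a2, t1, t3, t6, t7, t9, t11, t12, t14, t15, t16, t19, t21, t23, t24, t25.

Initial pass — values computed on the first demand:
  t1 = max2(4, 9) = 9
  t3 = max2(4, 9) = 9
  t6 = absv(9) = 9
  t7 = absv(9) = 9
  t9 = neg(9) = -9
  t11 = max2(9, -9) = 9
  t12 = add(9, 9) = 18
  t14 = absv(9) = 9
  t15 = neg(9) = -9
  t16 = max2(-9, 9) = 9
  t19 = max2(9, 9) = 9
  t21 = min2(9, 9) = 9
  t22 = sub(9, 9) = 0
  t23 = add(9, 9) = 18
  t24 = sub(18, 0) = 18
  t25 = min2(18, 18) = 18

Second demand — change propagation:
  t1: re-runs because a2 9->0; new result 4.
  t3: re-runs because t1 9->4; new result 4.
  t6: re-runs because t3 9->4; new result 4.
  t7: re-runs because t6 9->4; new result 4.
  t9: re-runs because t7 9->4; new result -4.
  t11: re-runs because t6 9->4; t9 -9->-4; new result 4.
  t12: re-runs because t3 9->4; t1 9->4; new result 8.
  t14: re-runs because t6 9->4; new result 4.
  t15: re-runs because t11 9->4; new result -4.
  t16: re-runs because t15 -9->-4; t14 9->4; new result 4.
  t19: re-runs because t16 9->4; a2 9->0; new result 4.
  t21: re-runs because t19 9->4; t3 9->4; new result 4.
  t22: re-runs because t11 9->4; t1 9->4; new result 0 (unchanged).
  t23: re-runs because t21 9->4; t21 9->4; new result 8.
  t24: re-runs because t12 18->8; new result 8.
  t25: re-runs because t24 18->8; t23 18->8; new result 8.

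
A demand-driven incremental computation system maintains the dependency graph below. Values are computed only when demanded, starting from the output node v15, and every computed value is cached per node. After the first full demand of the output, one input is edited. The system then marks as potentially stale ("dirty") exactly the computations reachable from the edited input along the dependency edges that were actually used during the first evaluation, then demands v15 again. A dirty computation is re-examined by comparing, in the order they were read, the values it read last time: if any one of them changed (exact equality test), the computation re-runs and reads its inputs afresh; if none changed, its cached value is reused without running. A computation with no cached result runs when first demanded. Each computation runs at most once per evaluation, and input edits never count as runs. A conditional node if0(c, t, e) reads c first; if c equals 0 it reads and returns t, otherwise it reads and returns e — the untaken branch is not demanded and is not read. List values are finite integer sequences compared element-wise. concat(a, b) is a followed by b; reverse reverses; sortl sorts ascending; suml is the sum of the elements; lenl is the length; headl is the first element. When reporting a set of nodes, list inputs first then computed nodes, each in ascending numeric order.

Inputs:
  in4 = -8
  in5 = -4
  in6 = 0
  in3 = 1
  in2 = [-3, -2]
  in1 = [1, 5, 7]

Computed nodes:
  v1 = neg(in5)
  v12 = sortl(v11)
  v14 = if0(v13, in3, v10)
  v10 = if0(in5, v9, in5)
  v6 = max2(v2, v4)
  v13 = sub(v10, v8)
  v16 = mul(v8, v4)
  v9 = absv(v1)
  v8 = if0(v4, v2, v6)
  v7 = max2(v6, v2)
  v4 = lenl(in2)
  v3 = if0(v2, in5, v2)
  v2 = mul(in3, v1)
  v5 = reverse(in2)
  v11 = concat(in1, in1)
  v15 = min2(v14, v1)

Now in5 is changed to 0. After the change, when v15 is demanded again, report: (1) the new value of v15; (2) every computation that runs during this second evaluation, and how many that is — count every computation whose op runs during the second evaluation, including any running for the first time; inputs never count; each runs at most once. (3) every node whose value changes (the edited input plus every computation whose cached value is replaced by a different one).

New value of v15: 0.
Computations that run: v1, v2, v6, v8, v9, v10, v13, v14, v15 — 9 in total.
Values that change: in5, v1, v2, v6, v8, v10, v13, v14, v15.
Key observation: a condition flipped, so demand reaches new nodes — v9 runs for the first time.

First evaluation (everything demanded from the output):
  v1 = neg(-4) = 4
  v2 = mul(1, 4) = 4
  v4 = lenl([-3, -2]) = 2
  v6 = max2(4, 2) = 4
  v8 = if0(v4=2 -> else branch v6) = 4
  v10 = if0(in5=-4 -> else branch in5) = -4
  v13 = sub(-4, 4) = -8
  v14 = if0(v13=-8 -> else branch v10) = -4
  v15 = min2(-4, 4) = -4

Propagation after the edit:
  v1: runs — in5 -4->0; result 0.
  v2: runs — v1 4->0; result 0.
  v6: runs — v2 4->0; result 2.
  v8: runs — v6 4->2; result 2.
  v9: demanded for the first time — runs, produces 0.
  v10: runs — in5 -4->0; in5 -4->0; result 0.
  v13: runs — v10 -4->0; v8 4->2; result -2.
  v14: runs — v13 -8->-2; v10 -4->0; result 0.
  v15: runs — v14 -4->0; v1 4->0; result 0.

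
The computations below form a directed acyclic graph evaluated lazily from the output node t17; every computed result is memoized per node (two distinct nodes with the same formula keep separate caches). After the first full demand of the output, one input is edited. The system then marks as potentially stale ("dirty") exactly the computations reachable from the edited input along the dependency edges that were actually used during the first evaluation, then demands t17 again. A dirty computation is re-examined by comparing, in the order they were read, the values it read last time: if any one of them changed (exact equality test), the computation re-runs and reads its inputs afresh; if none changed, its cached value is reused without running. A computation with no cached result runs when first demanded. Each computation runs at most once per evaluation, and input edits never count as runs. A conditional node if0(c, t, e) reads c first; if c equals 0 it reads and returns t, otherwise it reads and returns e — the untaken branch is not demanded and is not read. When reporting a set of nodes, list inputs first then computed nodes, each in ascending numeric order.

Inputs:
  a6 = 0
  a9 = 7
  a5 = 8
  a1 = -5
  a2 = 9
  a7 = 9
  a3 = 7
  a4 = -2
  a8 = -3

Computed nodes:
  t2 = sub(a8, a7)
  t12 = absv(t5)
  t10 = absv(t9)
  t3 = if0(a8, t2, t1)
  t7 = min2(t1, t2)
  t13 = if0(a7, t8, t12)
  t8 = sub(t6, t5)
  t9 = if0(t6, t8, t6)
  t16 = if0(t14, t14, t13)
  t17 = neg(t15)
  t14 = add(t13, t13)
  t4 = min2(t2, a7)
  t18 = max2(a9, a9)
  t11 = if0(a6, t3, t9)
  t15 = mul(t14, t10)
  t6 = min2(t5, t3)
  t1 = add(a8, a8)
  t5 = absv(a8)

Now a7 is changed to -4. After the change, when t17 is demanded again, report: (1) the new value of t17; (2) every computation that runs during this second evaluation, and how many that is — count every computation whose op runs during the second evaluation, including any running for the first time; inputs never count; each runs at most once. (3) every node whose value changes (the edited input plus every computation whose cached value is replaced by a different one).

Demanding t17 again yields -36.
1 computations run: t13.
The nodes whose values change: a7.
Note the absorption at t13: it re-runs yet its value is the same, leaving the output's value untouched.

First demand of the output computes:
  t1 = add(-3, -3) = -6
  t3 = if0(a8=-3 -> else branch t1) = -6
  t5 = absv(-3) = 3
  t6 = min2(3, -6) = -6
  t9 = if0(t6=-6 -> else branch t6) = -6
  t10 = absv(-6) = 6
  t12 = absv(3) = 3
  t13 = if0(a7=9 -> else branch t12) = 3
  t14 = add(3, 3) = 6
  t15 = mul(6, 6) = 36
  t17 = neg(36) = -36

After the edit, cleaning proceeds:
  t13: a read changed (a7 9->-4) — executes, giving 3 — identical to its old value.
  t14: dirty, but its reads are unchanged (t13 unchanged, t13 unchanged); cached 6 stands.
  t15: dirty, but its reads are unchanged (t14 unchanged, t10 unchanged); cached 36 stands.
  t17: dirty, but its reads are unchanged (t15 unchanged); cached -36 stands.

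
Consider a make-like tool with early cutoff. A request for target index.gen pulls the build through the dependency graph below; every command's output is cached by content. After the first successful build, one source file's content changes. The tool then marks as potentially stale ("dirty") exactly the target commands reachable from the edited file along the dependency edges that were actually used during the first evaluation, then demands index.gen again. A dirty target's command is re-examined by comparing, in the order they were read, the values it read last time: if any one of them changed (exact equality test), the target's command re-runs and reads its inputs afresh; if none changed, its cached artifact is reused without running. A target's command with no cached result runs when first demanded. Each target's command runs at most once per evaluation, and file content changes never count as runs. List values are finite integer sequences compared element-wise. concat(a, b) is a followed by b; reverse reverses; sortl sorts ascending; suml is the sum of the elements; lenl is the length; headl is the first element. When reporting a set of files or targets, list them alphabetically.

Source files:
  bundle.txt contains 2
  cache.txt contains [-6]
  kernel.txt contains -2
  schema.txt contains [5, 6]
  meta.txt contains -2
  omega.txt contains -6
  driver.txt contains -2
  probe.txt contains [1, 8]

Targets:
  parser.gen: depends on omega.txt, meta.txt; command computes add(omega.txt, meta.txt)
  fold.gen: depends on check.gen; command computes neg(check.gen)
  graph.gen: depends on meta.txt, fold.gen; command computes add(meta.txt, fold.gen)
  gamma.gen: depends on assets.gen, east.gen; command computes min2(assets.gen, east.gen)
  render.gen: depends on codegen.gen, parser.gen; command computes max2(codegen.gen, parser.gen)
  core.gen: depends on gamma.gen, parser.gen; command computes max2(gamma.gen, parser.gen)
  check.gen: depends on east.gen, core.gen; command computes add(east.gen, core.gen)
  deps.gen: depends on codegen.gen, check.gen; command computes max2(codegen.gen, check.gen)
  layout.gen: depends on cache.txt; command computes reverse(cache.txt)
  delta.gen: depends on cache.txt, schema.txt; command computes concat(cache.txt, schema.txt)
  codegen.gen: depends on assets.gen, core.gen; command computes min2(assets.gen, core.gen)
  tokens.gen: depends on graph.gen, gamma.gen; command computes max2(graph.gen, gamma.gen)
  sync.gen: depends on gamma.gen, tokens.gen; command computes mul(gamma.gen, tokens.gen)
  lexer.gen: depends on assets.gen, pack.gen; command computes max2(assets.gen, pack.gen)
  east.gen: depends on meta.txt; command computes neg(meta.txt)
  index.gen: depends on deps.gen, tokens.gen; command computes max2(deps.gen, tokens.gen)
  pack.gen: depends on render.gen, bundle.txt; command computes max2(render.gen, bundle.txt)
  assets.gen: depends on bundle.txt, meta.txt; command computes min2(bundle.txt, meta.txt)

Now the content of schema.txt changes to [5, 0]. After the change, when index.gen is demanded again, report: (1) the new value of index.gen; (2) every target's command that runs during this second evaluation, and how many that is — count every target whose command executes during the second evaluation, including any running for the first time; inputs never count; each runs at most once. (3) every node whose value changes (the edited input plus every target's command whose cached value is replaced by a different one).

Demanding index.gen again yields 0.
0 target commands run: none.
The nodes whose values change: schema.txt.
Note the shortcut — schema.txt feeds only undemanded nodes, so no recomputation happens.

First demand of the output computes:
  assets.gen = min2(2, -2) = -2
  east.gen = neg(-2) = 2
  gamma.gen = min2(-2, 2) = -2
  parser.gen = add(-6, -2) = -8
  core.gen = max2(-2, -8) = -2
  check.gen = add(2, -2) = 0
  codegen.gen = min2(-2, -2) = -2
  deps.gen = max2(-2, 0) = 0
  fold.gen = neg(0) = 0
  graph.gen = add(-2, 0) = -2
  tokens.gen = max2(-2, -2) = -2
  index.gen = max2(0, -2) = 0

After the edit, cleaning proceeds:
  schema.txt only reaches undemanded nodes; the second demand re-runs nothing.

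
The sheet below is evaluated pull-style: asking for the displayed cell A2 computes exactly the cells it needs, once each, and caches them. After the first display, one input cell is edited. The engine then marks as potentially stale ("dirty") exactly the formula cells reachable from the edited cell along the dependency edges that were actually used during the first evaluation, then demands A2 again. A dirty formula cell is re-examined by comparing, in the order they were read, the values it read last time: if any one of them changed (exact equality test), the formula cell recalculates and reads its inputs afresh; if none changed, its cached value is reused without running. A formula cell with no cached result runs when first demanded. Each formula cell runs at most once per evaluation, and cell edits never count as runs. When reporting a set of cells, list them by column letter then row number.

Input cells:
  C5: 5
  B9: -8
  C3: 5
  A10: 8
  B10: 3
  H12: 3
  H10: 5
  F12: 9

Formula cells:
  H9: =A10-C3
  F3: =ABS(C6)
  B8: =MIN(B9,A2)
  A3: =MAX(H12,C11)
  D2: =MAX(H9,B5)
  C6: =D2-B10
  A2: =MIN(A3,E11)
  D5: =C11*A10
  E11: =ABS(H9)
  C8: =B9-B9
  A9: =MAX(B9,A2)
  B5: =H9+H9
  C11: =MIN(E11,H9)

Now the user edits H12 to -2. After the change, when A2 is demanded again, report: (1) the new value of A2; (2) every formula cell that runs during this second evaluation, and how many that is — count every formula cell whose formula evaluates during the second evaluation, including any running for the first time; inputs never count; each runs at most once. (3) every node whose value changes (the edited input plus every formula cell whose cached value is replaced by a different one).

Demanding A2 again yields 3.
1 formula cells run: A3.
The nodes whose values change: H12.
Note the absorption at A3: it re-runs yet its value is the same, leaving the output's value untouched.

First demand of the output computes:
  H9 = 8 - 5 = 3
  E11 = ABS(3) = 3
  C11 = MIN(3, 3) = 3
  A3 = MAX(3, 3) = 3
  A2 = MIN(3, 3) = 3

After the edit, cleaning proceeds:
  A3: a read changed (H12 3->-2) — executes, giving 3 — identical to its old value.
  A2: dirty, but its reads are unchanged (A3 unchanged, E11 unchanged); cached 3 stands.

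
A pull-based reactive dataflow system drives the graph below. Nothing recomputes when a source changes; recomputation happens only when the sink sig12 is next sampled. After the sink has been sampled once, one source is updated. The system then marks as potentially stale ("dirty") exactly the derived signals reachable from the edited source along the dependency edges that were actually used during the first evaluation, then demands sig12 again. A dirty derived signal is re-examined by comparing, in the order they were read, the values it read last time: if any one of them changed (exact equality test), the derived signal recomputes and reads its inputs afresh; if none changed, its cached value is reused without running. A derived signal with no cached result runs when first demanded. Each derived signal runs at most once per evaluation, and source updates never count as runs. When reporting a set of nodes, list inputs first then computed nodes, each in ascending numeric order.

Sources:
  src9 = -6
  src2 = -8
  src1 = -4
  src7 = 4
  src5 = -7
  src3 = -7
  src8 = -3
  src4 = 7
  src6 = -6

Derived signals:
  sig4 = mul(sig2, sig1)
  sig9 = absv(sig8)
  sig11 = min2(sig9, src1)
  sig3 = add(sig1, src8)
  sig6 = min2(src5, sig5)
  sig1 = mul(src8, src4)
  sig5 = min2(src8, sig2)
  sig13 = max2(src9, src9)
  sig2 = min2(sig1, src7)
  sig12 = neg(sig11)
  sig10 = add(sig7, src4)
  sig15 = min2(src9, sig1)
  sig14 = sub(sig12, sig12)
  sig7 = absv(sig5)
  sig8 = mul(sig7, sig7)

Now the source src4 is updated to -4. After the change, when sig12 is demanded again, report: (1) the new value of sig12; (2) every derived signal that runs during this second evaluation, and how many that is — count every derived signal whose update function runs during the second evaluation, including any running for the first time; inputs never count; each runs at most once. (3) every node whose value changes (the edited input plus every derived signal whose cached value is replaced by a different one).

New value of sig12: 4.
Derived signals that run: sig1, sig2, sig5, sig7, sig8, sig9, sig11 — 7 in total.
Values that change: src4, sig1, sig2, sig5, sig7, sig8, sig9.
Key observation: the change is absorbed at sig11 — it re-runs but produces the same value, and the output's value is unchanged.

First evaluation (everything demanded from the output):
  sig1 = mul(-3, 7) = -21
  sig2 = min2(-21, 4) = -21
  sig5 = min2(-3, -21) = -21
  sig7 = absv(-21) = 21
  sig8 = mul(21, 21) = 441
  sig9 = absv(441) = 441
  sig11 = min2(441, -4) = -4
  sig12 = neg(-4) = 4

Propagation after the edit:
  sig1: runs — src4 7->-4; result 12.
  sig2: runs — sig1 -21->12; result 4.
  sig5: runs — sig2 -21->4; result -3.
  sig7: runs — sig5 -21->-3; result 3.
  sig8: runs — sig7 21->3; sig7 21->3; result 9.
  sig9: runs — sig8 441->9; result 9.
  sig11: runs — sig9 441->9; result -4 (same value as before).
  sig12: checked — values it read are unchanged (sig11 unchanged); reused cached 4 without running.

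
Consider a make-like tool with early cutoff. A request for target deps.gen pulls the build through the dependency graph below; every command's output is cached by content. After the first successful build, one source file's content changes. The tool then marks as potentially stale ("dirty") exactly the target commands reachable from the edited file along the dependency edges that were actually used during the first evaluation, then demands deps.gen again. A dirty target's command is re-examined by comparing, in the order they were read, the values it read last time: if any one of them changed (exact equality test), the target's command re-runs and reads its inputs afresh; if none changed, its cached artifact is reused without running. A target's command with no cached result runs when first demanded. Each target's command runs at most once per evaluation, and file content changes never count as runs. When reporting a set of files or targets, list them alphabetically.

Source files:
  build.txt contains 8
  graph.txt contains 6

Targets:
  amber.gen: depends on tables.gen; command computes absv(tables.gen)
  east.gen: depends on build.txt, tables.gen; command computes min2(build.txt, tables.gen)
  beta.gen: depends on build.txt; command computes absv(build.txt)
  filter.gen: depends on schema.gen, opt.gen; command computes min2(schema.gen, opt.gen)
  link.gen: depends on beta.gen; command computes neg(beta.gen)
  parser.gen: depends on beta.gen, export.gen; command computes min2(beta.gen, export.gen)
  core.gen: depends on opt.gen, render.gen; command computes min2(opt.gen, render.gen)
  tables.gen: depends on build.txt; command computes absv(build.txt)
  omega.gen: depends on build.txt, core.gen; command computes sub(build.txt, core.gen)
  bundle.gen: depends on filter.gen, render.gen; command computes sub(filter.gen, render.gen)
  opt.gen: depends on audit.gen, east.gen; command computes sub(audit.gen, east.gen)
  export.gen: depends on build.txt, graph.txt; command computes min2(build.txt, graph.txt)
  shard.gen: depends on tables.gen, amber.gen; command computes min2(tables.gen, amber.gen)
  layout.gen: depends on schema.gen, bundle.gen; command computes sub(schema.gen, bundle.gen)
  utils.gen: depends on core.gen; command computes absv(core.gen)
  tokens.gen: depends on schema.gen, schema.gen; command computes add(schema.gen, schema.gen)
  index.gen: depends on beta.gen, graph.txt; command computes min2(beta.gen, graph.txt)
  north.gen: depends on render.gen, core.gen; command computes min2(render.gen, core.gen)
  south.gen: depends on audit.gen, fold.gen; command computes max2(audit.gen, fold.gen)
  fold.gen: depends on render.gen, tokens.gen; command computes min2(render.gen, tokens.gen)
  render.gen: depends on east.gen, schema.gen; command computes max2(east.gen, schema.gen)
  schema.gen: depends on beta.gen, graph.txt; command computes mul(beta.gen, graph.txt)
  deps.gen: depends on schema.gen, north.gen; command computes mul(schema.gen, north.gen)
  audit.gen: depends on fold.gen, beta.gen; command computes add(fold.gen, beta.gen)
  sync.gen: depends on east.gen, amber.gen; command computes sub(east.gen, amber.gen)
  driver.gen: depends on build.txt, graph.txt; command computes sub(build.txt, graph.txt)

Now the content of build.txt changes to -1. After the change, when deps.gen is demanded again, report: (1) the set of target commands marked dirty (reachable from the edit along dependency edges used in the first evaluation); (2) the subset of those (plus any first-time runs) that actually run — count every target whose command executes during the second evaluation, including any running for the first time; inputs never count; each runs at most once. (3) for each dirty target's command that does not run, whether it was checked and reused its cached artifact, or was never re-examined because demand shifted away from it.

The edit dirties: audit.gen, beta.gen, core.gen, deps.gen, east.gen, fold.gen, north.gen, opt.gen, render.gen, schema.gen, tables.gen, tokens.gen.
12 target commands run: audit.gen, beta.gen, core.gen, deps.gen, east.gen, fold.gen, north.gen, opt.gen, render.gen, schema.gen, tables.gen, tokens.gen.
No dirty target's command escaped a run.

First demand of the output computes:
  beta.gen = absv(8) = 8
  schema.gen = mul(8, 6) = 48
  tables.gen = absv(8) = 8
  east.gen = min2(8, 8) = 8
  render.gen = max2(8, 48) = 48
  tokens.gen = add(48, 48) = 96
  fold.gen = min2(48, 96) = 48
  audit.gen = add(48, 8) = 56
  opt.gen = sub(56, 8) = 48
  core.gen = min2(48, 48) = 48
  north.gen = min2(48, 48) = 48
  deps.gen = mul(48, 48) = 2304

After the edit, cleaning proceeds:
  beta.gen: a read changed (build.txt 8->-1) — executes, giving 1.
  schema.gen: a read changed (beta.gen 8->1) — executes, giving 6.
  tables.gen: a read changed (build.txt 8->-1) — executes, giving 1.
  east.gen: a read changed (build.txt 8->-1; tables.gen 8->1) — executes, giving -1.
  render.gen: a read changed (east.gen 8->-1; schema.gen 48->6) — executes, giving 6.
  tokens.gen: a read changed (schema.gen 48->6; schema.gen 48->6) — executes, giving 12.
  fold.gen: a read changed (render.gen 48->6; tokens.gen 96->12) — executes, giving 6.
  audit.gen: a read changed (fold.gen 48->6; beta.gen 8->1) — executes, giving 7.
  opt.gen: a read changed (audit.gen 56->7; east.gen 8->-1) — executes, giving 8.
  core.gen: a read changed (opt.gen 48->8; render.gen 48->6) — executes, giving 6.
  north.gen: a read changed (render.gen 48->6; core.gen 48->6) — executes, giving 6.
  deps.gen: a read changed (schema.gen 48->6; north.gen 48->6) — executes, giving 36.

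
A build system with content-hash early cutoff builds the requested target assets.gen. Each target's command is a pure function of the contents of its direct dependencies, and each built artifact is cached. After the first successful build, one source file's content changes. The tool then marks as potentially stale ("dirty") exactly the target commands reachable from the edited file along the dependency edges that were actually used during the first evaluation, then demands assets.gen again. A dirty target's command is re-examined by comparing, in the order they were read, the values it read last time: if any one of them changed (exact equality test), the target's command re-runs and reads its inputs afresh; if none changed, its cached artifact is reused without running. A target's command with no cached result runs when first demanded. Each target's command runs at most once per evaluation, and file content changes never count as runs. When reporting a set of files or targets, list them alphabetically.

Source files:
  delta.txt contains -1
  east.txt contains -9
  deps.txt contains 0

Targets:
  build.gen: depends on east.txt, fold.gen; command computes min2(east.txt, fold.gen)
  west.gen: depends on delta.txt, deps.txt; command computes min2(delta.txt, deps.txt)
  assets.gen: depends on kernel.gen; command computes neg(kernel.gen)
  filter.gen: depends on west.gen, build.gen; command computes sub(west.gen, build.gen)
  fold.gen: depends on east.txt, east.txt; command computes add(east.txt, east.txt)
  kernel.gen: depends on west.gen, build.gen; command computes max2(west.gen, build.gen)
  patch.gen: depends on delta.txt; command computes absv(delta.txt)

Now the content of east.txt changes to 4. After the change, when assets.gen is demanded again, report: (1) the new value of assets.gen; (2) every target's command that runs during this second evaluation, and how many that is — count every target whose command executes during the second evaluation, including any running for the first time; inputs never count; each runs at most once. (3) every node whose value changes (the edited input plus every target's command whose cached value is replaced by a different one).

New value of assets.gen: -4.
Target commands that run: assets.gen, build.gen, fold.gen, kernel.gen — 4 in total.
Values that change: assets.gen, build.gen, east.txt, fold.gen, kernel.gen.

First evaluation (everything demanded from the output):
  fold.gen = add(-9, -9) = -18
  build.gen = min2(-9, -18) = -18
  west.gen = min2(-1, 0) = -1
  kernel.gen = max2(-1, -18) = -1
  assets.gen = neg(-1) = 1

Propagation after the edit:
  fold.gen: runs — east.txt -9->4; east.txt -9->4; result 8.
  build.gen: runs — east.txt -9->4; fold.gen -18->8; result 4.
  kernel.gen: runs — build.gen -18->4; result 4.
  assets.gen: runs — kernel.gen -1->4; result -4.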